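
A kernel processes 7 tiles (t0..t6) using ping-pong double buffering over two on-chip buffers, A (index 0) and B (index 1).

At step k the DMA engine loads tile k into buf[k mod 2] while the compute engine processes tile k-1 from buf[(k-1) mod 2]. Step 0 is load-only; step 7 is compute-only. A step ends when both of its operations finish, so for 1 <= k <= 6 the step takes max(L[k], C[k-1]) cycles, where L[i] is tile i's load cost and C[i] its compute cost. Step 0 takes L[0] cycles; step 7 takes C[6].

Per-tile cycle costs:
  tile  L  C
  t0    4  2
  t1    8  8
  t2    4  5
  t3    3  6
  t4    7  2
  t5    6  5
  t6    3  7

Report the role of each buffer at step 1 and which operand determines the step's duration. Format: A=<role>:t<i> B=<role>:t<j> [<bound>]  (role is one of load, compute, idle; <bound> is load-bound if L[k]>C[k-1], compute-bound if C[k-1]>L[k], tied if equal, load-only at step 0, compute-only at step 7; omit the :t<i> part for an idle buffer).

[0] DMA t0→A (4c) ∥ CU idle ⇒ 4c, clock 4
[1] DMA t1→B (8c) ∥ CU A:t0 (2c) ⇒ 8c, clock 12
[2] DMA t2→A (4c) ∥ CU B:t1 (8c) ⇒ 8c, clock 20
[3] DMA t3→B (3c) ∥ CU A:t2 (5c) ⇒ 5c, clock 25
[4] DMA t4→A (7c) ∥ CU B:t3 (6c) ⇒ 7c, clock 32
[5] DMA t5→B (6c) ∥ CU A:t4 (2c) ⇒ 6c, clock 38
[6] DMA t6→A (3c) ∥ CU B:t5 (5c) ⇒ 5c, clock 43
[7] DMA idle ∥ CU A:t6 (7c) ⇒ 7c, clock 50

step 1: A=compute:t0 B=load:t1 [load-bound]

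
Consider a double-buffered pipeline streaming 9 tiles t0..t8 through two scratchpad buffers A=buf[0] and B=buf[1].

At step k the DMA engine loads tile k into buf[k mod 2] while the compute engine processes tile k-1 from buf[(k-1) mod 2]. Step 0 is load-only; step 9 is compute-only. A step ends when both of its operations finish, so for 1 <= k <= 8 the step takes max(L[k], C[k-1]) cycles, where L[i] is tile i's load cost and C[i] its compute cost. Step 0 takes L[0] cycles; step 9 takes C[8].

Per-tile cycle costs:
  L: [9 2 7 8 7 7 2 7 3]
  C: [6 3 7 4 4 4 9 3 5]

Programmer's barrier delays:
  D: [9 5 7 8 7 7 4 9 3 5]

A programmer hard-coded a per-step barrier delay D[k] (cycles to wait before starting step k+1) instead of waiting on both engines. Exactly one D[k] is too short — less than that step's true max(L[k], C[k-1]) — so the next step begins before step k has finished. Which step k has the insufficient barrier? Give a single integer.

[0] required=L[0]=9=9 vs D=9 ok
[1] required=max(L[1]=2,C[0]=6)=6 vs D=5 SHORT
[2] required=max(L[2]=7,C[1]=3)=7 vs D=7 ok
[3] required=max(L[3]=8,C[2]=7)=8 vs D=8 ok
[4] required=max(L[4]=7,C[3]=4)=7 vs D=7 ok
[5] required=max(L[5]=7,C[4]=4)=7 vs D=7 ok
[6] required=max(L[6]=2,C[5]=4)=4 vs D=4 ok
[7] required=max(L[7]=7,C[6]=9)=9 vs D=9 ok
[8] required=max(L[8]=3,C[7]=3)=3 vs D=3 ok
[9] required=C[8]=5=5 vs D=5 ok

hazard at step 1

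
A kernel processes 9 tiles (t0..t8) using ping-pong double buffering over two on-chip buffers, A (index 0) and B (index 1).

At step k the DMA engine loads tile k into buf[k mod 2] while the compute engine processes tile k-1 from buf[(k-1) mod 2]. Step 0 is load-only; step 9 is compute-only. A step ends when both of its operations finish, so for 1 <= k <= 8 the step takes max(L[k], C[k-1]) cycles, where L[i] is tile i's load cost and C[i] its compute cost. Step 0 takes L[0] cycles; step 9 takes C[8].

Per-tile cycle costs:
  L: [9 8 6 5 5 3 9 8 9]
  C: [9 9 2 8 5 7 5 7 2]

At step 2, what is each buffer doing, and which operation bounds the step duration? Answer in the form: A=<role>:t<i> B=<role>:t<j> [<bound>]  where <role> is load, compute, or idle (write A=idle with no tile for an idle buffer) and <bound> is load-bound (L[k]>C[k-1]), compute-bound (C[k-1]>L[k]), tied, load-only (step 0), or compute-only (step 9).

step 0: L[0]=9 → dur=9, Σ=9 | A=load:t0 B=idle [load-only]
step 1: L[1]=8 C[0]=9 → dur=9, Σ=18 | A=compute:t0 B=load:t1 [compute-bound]
step 2: L[2]=6 C[1]=9 → dur=9, Σ=27 | A=load:t2 B=compute:t1 [compute-bound]
step 3: L[3]=5 C[2]=2 → dur=5, Σ=32 | A=compute:t2 B=load:t3 [load-bound]
step 4: L[4]=5 C[3]=8 → dur=8, Σ=40 | A=load:t4 B=compute:t3 [compute-bound]
step 5: L[5]=3 C[4]=5 → dur=5, Σ=45 | A=compute:t4 B=load:t5 [compute-bound]
step 6: L[6]=9 C[5]=7 → dur=9, Σ=54 | A=load:t6 B=compute:t5 [load-bound]
step 7: L[7]=8 C[6]=5 → dur=8, Σ=62 | A=compute:t6 B=load:t7 [load-bound]
step 8: L[8]=9 C[7]=7 → dur=9, Σ=71 | A=load:t8 B=compute:t7 [load-bound]
step 9: C[8]=2 → dur=2, Σ=73 | A=compute:t8 B=idle [compute-only]

step 2: A=load:t2 B=compute:t1 [compute-bound]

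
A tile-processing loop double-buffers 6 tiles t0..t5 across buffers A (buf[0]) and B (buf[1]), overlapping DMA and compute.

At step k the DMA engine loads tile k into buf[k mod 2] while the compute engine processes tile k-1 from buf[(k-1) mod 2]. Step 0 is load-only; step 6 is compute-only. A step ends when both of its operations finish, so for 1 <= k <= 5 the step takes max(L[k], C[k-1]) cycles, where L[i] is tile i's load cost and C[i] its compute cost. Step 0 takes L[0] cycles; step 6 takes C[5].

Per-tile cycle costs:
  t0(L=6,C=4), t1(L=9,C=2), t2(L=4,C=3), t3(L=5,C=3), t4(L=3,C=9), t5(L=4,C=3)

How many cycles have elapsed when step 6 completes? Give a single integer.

k=0 load=t0/6c comp=- wait=6 total=6
k=1 load=t1/9c comp=t0/4c wait=9 total=15
k=2 load=t2/4c comp=t1/2c wait=4 total=19
k=3 load=t3/5c comp=t2/3c wait=5 total=24
k=4 load=t4/3c comp=t3/3c wait=3 total=27
k=5 load=t5/4c comp=t4/9c wait=9 total=36
k=6 load=- comp=t5/3c wait=3 total=39

end_cycle[6] = 39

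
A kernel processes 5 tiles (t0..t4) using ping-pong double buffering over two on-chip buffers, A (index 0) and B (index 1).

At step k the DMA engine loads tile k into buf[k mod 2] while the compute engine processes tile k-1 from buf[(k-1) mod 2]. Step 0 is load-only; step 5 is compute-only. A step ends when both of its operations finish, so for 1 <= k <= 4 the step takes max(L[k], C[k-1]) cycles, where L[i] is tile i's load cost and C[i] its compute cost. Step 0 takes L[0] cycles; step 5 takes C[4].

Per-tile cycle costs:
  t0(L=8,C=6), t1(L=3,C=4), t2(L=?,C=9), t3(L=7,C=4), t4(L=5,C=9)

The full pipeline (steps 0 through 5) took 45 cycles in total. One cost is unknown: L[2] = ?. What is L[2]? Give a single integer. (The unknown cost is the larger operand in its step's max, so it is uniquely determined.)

L[2] = 8

step 0 → dur = L[0]=8 = 8
step 1 → dur = max(L[1]=3, C[0]=6) = 6
step 2 → dur = max(L[2]=?, C[1]=4) = L[2]  (unknown; binding)
step 3 → dur = max(L[3]=7, C[2]=9) = 9
step 4 → dur = max(L[4]=5, C[3]=4) = 5
step 5 → dur = C[4]=9 = 9
sum of known step durations = 37
dur[2] = total - known = 45 - 37 = 8
L[2] is the binding max in step 2, so L[2] = dur[2] = 8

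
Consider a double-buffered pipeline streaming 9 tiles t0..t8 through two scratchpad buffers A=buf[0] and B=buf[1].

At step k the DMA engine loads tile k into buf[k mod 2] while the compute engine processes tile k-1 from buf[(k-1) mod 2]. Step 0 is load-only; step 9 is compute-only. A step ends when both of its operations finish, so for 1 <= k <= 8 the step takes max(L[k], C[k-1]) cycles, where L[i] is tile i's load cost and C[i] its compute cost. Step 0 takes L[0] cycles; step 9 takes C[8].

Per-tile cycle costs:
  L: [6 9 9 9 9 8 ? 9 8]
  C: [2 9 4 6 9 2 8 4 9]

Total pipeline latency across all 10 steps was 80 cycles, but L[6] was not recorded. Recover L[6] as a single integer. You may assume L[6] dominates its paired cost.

step 0 | dur = L[0]=6 = 6
step 1 | dur = max(L[1]=9, C[0]=2) = 9
step 2 | dur = max(L[2]=9, C[1]=9) = 9
step 3 | dur = max(L[3]=9, C[2]=4) = 9
step 4 | dur = max(L[4]=9, C[3]=6) = 9
step 5 | dur = max(L[5]=8, C[4]=9) = 9
step 6 | dur = max(L[6]=?, C[5]=2) = L[6]  (unknown; binding)
step 7 | dur = max(L[7]=9, C[6]=8) = 9
step 8 | dur = max(L[8]=8, C[7]=4) = 8
step 9 | dur = C[8]=9 = 9
sum of known step durations = 77
dur[6] = total - known = 80 - 77 = 3
L[6] is the binding max in step 6, so L[6] = dur[6] = 3

L[6] = 3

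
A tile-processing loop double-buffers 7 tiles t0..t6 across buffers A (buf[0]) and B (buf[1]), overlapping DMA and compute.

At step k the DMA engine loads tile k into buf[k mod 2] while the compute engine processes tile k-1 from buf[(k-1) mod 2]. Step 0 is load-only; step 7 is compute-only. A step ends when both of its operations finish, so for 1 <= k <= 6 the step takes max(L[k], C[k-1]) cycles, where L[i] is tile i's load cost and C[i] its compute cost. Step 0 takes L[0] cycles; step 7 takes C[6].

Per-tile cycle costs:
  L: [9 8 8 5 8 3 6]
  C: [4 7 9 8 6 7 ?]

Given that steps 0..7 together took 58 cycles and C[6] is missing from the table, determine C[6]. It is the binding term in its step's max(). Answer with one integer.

step 0: dur = L[0]=9 = 9
step 1: dur = max(L[1]=8, C[0]=4) = 8
step 2: dur = max(L[2]=8, C[1]=7) = 8
step 3: dur = max(L[3]=5, C[2]=9) = 9
step 4: dur = max(L[4]=8, C[3]=8) = 8
step 5: dur = max(L[5]=3, C[4]=6) = 6
step 6: dur = max(L[6]=6, C[5]=7) = 7
step 7: dur = C[6]=? = C[6]  (unknown; binding)
sum of known step durations = 55
dur[7] = total - known = 58 - 55 = 3
C[6] is the binding max in step 7, so C[6] = dur[7] = 3

C[6] = 3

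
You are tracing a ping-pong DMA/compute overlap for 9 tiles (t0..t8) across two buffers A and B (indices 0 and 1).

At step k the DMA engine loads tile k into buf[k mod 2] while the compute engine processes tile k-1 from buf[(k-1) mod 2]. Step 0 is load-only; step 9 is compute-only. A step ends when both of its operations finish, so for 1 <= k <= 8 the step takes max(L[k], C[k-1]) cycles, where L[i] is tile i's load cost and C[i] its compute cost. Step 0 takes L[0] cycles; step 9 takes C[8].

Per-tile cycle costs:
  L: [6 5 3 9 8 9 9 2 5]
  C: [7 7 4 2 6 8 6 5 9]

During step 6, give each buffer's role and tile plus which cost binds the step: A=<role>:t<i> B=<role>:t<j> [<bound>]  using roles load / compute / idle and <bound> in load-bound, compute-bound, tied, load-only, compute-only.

step 6: A=load:t6 B=compute:t5 [load-bound]

[0] DMA t0→A (6c) ∥ CU idle ⇒ 6c, clock 6
[1] DMA t1→B (5c) ∥ CU A:t0 (7c) ⇒ 7c, clock 13
[2] DMA t2→A (3c) ∥ CU B:t1 (7c) ⇒ 7c, clock 20
[3] DMA t3→B (9c) ∥ CU A:t2 (4c) ⇒ 9c, clock 29
[4] DMA t4→A (8c) ∥ CU B:t3 (2c) ⇒ 8c, clock 37
[5] DMA t5→B (9c) ∥ CU A:t4 (6c) ⇒ 9c, clock 46
[6] DMA t6→A (9c) ∥ CU B:t5 (8c) ⇒ 9c, clock 55
[7] DMA t7→B (2c) ∥ CU A:t6 (6c) ⇒ 6c, clock 61
[8] DMA t8→A (5c) ∥ CU B:t7 (5c) ⇒ 5c, clock 66
[9] DMA idle ∥ CU A:t8 (9c) ⇒ 9c, clock 75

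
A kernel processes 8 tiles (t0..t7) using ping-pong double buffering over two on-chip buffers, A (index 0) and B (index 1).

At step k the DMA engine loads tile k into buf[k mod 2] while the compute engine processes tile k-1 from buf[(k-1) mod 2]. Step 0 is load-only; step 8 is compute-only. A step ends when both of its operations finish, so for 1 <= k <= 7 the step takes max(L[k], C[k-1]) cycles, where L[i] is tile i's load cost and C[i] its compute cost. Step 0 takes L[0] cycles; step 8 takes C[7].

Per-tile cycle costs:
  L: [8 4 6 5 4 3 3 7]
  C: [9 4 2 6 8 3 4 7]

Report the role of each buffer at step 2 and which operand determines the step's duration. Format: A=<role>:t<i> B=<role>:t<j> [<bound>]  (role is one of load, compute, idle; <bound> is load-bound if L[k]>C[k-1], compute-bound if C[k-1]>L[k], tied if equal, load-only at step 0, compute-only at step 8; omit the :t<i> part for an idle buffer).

step 2: A=load:t2 B=compute:t1 [load-bound]

step 0: L[0]=8 → dur=8, Σ=8 | A=load:t0 B=idle [load-only]
step 1: L[1]=4 C[0]=9 → dur=9, Σ=17 | A=compute:t0 B=load:t1 [compute-bound]
step 2: L[2]=6 C[1]=4 → dur=6, Σ=23 | A=load:t2 B=compute:t1 [load-bound]
step 3: L[3]=5 C[2]=2 → dur=5, Σ=28 | A=compute:t2 B=load:t3 [load-bound]
step 4: L[4]=4 C[3]=6 → dur=6, Σ=34 | A=load:t4 B=compute:t3 [compute-bound]
step 5: L[5]=3 C[4]=8 → dur=8, Σ=42 | A=compute:t4 B=load:t5 [compute-bound]
step 6: L[6]=3 C[5]=3 → dur=3, Σ=45 | A=load:t6 B=compute:t5 [tied]
step 7: L[7]=7 C[6]=4 → dur=7, Σ=52 | A=compute:t6 B=load:t7 [load-bound]
step 8: C[7]=7 → dur=7, Σ=59 | A=idle B=compute:t7 [compute-only]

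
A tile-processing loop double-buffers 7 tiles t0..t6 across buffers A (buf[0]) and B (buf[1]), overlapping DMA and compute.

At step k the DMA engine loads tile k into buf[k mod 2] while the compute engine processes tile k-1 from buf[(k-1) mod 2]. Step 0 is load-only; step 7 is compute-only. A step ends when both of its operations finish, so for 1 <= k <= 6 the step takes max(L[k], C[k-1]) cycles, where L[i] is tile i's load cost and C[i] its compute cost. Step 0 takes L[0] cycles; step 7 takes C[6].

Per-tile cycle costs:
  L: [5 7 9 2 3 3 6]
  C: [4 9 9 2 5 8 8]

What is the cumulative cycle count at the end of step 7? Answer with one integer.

[0] DMA t0→A (5c) ∥ CU idle ⇒ 5c, clock 5
[1] DMA t1→B (7c) ∥ CU A:t0 (4c) ⇒ 7c, clock 12
[2] DMA t2→A (9c) ∥ CU B:t1 (9c) ⇒ 9c, clock 21
[3] DMA t3→B (2c) ∥ CU A:t2 (9c) ⇒ 9c, clock 30
[4] DMA t4→A (3c) ∥ CU B:t3 (2c) ⇒ 3c, clock 33
[5] DMA t5→B (3c) ∥ CU A:t4 (5c) ⇒ 5c, clock 38
[6] DMA t6→A (6c) ∥ CU B:t5 (8c) ⇒ 8c, clock 46
[7] DMA idle ∥ CU A:t6 (8c) ⇒ 8c, clock 54

end_cycle[7] = 54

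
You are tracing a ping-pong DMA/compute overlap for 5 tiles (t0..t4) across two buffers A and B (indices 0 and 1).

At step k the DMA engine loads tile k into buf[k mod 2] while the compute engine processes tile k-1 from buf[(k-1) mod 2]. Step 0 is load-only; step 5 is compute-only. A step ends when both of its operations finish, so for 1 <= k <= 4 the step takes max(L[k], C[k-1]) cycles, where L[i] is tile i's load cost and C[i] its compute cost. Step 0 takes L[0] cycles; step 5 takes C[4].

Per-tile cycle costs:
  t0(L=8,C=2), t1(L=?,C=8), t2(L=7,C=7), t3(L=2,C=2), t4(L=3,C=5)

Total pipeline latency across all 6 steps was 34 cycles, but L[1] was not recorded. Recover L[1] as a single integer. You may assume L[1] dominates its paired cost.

L[1] = 3

step 0 → dur = L[0]=8 = 8
step 1 → dur = max(L[1]=?, C[0]=2) = L[1]  (unknown; binding)
step 2 → dur = max(L[2]=7, C[1]=8) = 8
step 3 → dur = max(L[3]=2, C[2]=7) = 7
step 4 → dur = max(L[4]=3, C[3]=2) = 3
step 5 → dur = C[4]=5 = 5
sum of known step durations = 31
dur[1] = total - known = 34 - 31 = 3
L[1] is the binding max in step 1, so L[1] = dur[1] = 3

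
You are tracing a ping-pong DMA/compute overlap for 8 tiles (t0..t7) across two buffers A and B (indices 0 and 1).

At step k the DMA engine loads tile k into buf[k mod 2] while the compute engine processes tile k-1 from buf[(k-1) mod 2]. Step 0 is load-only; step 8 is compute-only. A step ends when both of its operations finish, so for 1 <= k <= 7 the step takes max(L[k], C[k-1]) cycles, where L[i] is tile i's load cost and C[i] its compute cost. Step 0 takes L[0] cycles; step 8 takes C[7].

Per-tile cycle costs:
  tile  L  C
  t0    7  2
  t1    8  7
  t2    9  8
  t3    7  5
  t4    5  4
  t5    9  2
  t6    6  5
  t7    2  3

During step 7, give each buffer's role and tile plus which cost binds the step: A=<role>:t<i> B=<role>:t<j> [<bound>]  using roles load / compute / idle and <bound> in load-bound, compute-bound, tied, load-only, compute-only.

step 7: A=compute:t6 B=load:t7 [compute-bound]

step 0: L[0]=7 → dur=7, Σ=7 | A=load:t0 B=idle [load-only]
step 1: L[1]=8 C[0]=2 → dur=8, Σ=15 | A=compute:t0 B=load:t1 [load-bound]
step 2: L[2]=9 C[1]=7 → dur=9, Σ=24 | A=load:t2 B=compute:t1 [load-bound]
step 3: L[3]=7 C[2]=8 → dur=8, Σ=32 | A=compute:t2 B=load:t3 [compute-bound]
step 4: L[4]=5 C[3]=5 → dur=5, Σ=37 | A=load:t4 B=compute:t3 [tied]
step 5: L[5]=9 C[4]=4 → dur=9, Σ=46 | A=compute:t4 B=load:t5 [load-bound]
step 6: L[6]=6 C[5]=2 → dur=6, Σ=52 | A=load:t6 B=compute:t5 [load-bound]
step 7: L[7]=2 C[6]=5 → dur=5, Σ=57 | A=compute:t6 B=load:t7 [compute-bound]
step 8: C[7]=3 → dur=3, Σ=60 | A=idle B=compute:t7 [compute-only]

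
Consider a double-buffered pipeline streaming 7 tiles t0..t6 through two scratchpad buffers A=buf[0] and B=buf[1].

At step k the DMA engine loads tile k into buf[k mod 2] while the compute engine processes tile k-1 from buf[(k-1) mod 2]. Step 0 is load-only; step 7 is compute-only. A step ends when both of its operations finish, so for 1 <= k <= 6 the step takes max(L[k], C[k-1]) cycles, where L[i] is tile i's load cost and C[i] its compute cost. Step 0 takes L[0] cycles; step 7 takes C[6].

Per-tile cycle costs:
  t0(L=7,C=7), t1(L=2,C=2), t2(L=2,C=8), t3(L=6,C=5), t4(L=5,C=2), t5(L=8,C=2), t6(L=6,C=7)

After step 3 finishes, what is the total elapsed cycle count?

  0. 7=7c; end=7; A:t0 B:-
  1. max(2,7)=7c; end=14; A:t0 B:t1
  2. max(2,2)=2c; end=16; A:t2 B:t1
  3. max(6,8)=8c; end=24; A:t2 B:t3
  4. max(5,5)=5c; end=29; A:t4 B:t3
  5. max(8,2)=8c; end=37; A:t4 B:t5
  6. max(6,2)=6c; end=43; A:t6 B:t5
  7. 7=7c; end=50; A:t6 B:t5

end_cycle[3] = 24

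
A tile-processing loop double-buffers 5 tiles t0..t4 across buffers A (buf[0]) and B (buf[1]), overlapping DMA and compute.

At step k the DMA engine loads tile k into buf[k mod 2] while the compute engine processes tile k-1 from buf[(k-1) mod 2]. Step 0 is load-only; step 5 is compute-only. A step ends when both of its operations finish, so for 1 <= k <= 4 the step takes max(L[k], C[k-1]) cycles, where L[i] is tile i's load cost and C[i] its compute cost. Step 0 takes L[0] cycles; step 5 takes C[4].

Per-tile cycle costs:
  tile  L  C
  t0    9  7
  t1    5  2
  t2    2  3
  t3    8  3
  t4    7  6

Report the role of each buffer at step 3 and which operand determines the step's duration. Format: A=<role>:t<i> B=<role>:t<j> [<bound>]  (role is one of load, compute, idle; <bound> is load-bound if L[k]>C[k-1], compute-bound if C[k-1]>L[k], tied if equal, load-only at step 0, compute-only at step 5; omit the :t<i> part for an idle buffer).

k=0 load=t0/9c comp=- wait=9 total=9
k=1 load=t1/5c comp=t0/7c wait=7 total=16
k=2 load=t2/2c comp=t1/2c wait=2 total=18
k=3 load=t3/8c comp=t2/3c wait=8 total=26
k=4 load=t4/7c comp=t3/3c wait=7 total=33
k=5 load=- comp=t4/6c wait=6 total=39

step 3: A=compute:t2 B=load:t3 [load-bound]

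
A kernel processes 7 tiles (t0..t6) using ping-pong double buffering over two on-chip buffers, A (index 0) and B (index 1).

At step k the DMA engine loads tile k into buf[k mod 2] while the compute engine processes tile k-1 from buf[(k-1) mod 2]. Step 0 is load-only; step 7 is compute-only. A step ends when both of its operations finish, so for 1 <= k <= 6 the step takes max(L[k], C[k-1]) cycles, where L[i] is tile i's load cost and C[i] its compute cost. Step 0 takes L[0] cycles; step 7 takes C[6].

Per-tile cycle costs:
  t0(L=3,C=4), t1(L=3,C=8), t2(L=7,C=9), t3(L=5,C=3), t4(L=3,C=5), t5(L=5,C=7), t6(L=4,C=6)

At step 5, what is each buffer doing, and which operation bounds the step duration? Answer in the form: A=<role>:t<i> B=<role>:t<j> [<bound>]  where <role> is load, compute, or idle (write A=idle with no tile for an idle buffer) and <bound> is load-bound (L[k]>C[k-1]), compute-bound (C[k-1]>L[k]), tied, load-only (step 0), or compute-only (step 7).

step 5: A=compute:t4 B=load:t5 [tied]

[0] DMA t0→A (3c) ∥ CU idle ⇒ 3c, clock 3
[1] DMA t1→B (3c) ∥ CU A:t0 (4c) ⇒ 4c, clock 7
[2] DMA t2→A (7c) ∥ CU B:t1 (8c) ⇒ 8c, clock 15
[3] DMA t3→B (5c) ∥ CU A:t2 (9c) ⇒ 9c, clock 24
[4] DMA t4→A (3c) ∥ CU B:t3 (3c) ⇒ 3c, clock 27
[5] DMA t5→B (5c) ∥ CU A:t4 (5c) ⇒ 5c, clock 32
[6] DMA t6→A (4c) ∥ CU B:t5 (7c) ⇒ 7c, clock 39
[7] DMA idle ∥ CU A:t6 (6c) ⇒ 6c, clock 45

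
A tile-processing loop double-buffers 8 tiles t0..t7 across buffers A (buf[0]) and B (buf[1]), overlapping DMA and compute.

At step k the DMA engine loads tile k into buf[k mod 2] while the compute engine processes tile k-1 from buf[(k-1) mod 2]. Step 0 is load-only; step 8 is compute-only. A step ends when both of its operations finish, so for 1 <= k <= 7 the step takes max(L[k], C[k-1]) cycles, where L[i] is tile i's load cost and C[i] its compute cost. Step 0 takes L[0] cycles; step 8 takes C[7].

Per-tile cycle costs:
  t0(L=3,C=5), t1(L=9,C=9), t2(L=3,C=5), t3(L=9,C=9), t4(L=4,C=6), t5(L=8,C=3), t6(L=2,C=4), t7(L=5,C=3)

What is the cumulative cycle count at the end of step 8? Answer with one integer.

step 0: L[0]=3 → dur=3, Σ=3 | A=load:t0 B=idle [load-only]
step 1: L[1]=9 C[0]=5 → dur=9, Σ=12 | A=compute:t0 B=load:t1 [load-bound]
step 2: L[2]=3 C[1]=9 → dur=9, Σ=21 | A=load:t2 B=compute:t1 [compute-bound]
step 3: L[3]=9 C[2]=5 → dur=9, Σ=30 | A=compute:t2 B=load:t3 [load-bound]
step 4: L[4]=4 C[3]=9 → dur=9, Σ=39 | A=load:t4 B=compute:t3 [compute-bound]
step 5: L[5]=8 C[4]=6 → dur=8, Σ=47 | A=compute:t4 B=load:t5 [load-bound]
step 6: L[6]=2 C[5]=3 → dur=3, Σ=50 | A=load:t6 B=compute:t5 [compute-bound]
step 7: L[7]=5 C[6]=4 → dur=5, Σ=55 | A=compute:t6 B=load:t7 [load-bound]
step 8: C[7]=3 → dur=3, Σ=58 | A=idle B=compute:t7 [compute-only]

end_cycle[8] = 58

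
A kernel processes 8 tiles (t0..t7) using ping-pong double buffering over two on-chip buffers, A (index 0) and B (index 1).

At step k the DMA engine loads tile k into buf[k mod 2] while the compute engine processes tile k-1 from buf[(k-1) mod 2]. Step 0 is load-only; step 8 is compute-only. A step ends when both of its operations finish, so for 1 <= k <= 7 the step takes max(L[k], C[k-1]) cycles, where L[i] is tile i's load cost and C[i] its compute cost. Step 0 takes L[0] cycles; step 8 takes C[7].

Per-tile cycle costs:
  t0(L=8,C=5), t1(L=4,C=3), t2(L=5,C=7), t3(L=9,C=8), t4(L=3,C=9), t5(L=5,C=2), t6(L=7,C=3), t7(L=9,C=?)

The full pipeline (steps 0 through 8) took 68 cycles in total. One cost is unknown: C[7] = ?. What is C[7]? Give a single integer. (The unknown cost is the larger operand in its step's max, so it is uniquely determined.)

step 0 → dur = L[0]=8 = 8
step 1 → dur = max(L[1]=4, C[0]=5) = 5
step 2 → dur = max(L[2]=5, C[1]=3) = 5
step 3 → dur = max(L[3]=9, C[2]=7) = 9
step 4 → dur = max(L[4]=3, C[3]=8) = 8
step 5 → dur = max(L[5]=5, C[4]=9) = 9
step 6 → dur = max(L[6]=7, C[5]=2) = 7
step 7 → dur = max(L[7]=9, C[6]=3) = 9
step 8 → dur = C[7]=? = C[7]  (unknown; binding)
sum of known step durations = 60
dur[8] = total - known = 68 - 60 = 8
C[7] is the binding max in step 8, so C[7] = dur[8] = 8

C[7] = 8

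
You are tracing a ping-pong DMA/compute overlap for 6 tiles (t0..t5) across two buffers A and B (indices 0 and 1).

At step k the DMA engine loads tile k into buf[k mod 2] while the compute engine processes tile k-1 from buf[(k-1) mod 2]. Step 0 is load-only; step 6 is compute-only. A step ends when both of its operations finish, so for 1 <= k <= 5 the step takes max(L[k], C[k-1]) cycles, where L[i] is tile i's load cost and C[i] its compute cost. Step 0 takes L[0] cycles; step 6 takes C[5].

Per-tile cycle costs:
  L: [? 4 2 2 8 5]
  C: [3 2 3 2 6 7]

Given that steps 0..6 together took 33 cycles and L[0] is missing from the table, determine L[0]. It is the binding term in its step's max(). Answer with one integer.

step 0 → dur = L[0]=? = L[0]  (unknown; binding)
step 1 → dur = max(L[1]=4, C[0]=3) = 4
step 2 → dur = max(L[2]=2, C[1]=2) = 2
step 3 → dur = max(L[3]=2, C[2]=3) = 3
step 4 → dur = max(L[4]=8, C[3]=2) = 8
step 5 → dur = max(L[5]=5, C[4]=6) = 6
step 6 → dur = C[5]=7 = 7
sum of known step durations = 30
dur[0] = total - known = 33 - 30 = 3
L[0] is the binding max in step 0, so L[0] = dur[0] = 3

L[0] = 3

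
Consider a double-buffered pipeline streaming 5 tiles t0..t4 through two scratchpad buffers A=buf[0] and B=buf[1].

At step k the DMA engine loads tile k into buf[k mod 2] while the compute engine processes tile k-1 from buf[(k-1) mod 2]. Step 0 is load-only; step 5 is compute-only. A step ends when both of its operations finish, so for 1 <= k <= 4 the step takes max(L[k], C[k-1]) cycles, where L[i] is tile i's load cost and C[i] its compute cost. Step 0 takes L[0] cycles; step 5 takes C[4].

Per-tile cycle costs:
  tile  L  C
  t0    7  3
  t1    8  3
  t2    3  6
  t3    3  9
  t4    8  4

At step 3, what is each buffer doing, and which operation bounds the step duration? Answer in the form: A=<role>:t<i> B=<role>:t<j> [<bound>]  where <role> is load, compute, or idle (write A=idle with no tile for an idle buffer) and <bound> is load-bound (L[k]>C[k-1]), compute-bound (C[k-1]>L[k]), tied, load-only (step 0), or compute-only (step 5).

step 0: L[0]=7 → dur=7, Σ=7 | A=load:t0 B=idle [load-only]
step 1: L[1]=8 C[0]=3 → dur=8, Σ=15 | A=compute:t0 B=load:t1 [load-bound]
step 2: L[2]=3 C[1]=3 → dur=3, Σ=18 | A=load:t2 B=compute:t1 [tied]
step 3: L[3]=3 C[2]=6 → dur=6, Σ=24 | A=compute:t2 B=load:t3 [compute-bound]
step 4: L[4]=8 C[3]=9 → dur=9, Σ=33 | A=load:t4 B=compute:t3 [compute-bound]
step 5: C[4]=4 → dur=4, Σ=37 | A=compute:t4 B=idle [compute-only]

step 3: A=compute:t2 B=load:t3 [compute-bound]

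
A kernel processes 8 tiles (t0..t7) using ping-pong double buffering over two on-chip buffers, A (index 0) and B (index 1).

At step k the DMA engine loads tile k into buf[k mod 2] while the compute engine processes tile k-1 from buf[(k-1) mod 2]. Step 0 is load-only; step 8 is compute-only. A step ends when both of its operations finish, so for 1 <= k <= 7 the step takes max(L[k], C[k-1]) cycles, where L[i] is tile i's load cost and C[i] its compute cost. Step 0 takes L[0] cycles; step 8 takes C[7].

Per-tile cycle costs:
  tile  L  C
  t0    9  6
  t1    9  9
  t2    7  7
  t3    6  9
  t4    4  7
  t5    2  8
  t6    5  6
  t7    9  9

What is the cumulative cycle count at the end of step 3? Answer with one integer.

end_cycle[3] = 34

step 0: L[0]=9 → dur=9, Σ=9 | A=load:t0 B=idle [load-only]
step 1: L[1]=9 C[0]=6 → dur=9, Σ=18 | A=compute:t0 B=load:t1 [load-bound]
step 2: L[2]=7 C[1]=9 → dur=9, Σ=27 | A=load:t2 B=compute:t1 [compute-bound]
step 3: L[3]=6 C[2]=7 → dur=7, Σ=34 | A=compute:t2 B=load:t3 [compute-bound]
step 4: L[4]=4 C[3]=9 → dur=9, Σ=43 | A=load:t4 B=compute:t3 [compute-bound]
step 5: L[5]=2 C[4]=7 → dur=7, Σ=50 | A=compute:t4 B=load:t5 [compute-bound]
step 6: L[6]=5 C[5]=8 → dur=8, Σ=58 | A=load:t6 B=compute:t5 [compute-bound]
step 7: L[7]=9 C[6]=6 → dur=9, Σ=67 | A=compute:t6 B=load:t7 [load-bound]
step 8: C[7]=9 → dur=9, Σ=76 | A=idle B=compute:t7 [compute-only]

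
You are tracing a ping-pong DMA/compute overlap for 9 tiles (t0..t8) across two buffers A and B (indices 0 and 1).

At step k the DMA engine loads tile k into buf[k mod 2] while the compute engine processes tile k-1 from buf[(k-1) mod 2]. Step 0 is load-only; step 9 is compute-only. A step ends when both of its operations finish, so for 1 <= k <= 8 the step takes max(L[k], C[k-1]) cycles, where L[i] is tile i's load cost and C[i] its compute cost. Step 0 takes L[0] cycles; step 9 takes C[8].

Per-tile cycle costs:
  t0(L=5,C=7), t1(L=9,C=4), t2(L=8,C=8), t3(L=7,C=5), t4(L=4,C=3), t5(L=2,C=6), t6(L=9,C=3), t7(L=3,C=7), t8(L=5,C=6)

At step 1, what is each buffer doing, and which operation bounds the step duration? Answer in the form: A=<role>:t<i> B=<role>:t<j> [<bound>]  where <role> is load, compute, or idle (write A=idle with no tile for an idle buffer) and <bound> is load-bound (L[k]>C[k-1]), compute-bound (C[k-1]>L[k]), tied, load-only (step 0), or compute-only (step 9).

step 0: L[0]=5 → dur=5, Σ=5 | A=load:t0 B=idle [load-only]
step 1: L[1]=9 C[0]=7 → dur=9, Σ=14 | A=compute:t0 B=load:t1 [load-bound]
step 2: L[2]=8 C[1]=4 → dur=8, Σ=22 | A=load:t2 B=compute:t1 [load-bound]
step 3: L[3]=7 C[2]=8 → dur=8, Σ=30 | A=compute:t2 B=load:t3 [compute-bound]
step 4: L[4]=4 C[3]=5 → dur=5, Σ=35 | A=load:t4 B=compute:t3 [compute-bound]
step 5: L[5]=2 C[4]=3 → dur=3, Σ=38 | A=compute:t4 B=load:t5 [compute-bound]
step 6: L[6]=9 C[5]=6 → dur=9, Σ=47 | A=load:t6 B=compute:t5 [load-bound]
step 7: L[7]=3 C[6]=3 → dur=3, Σ=50 | A=compute:t6 B=load:t7 [tied]
step 8: L[8]=5 C[7]=7 → dur=7, Σ=57 | A=load:t8 B=compute:t7 [compute-bound]
step 9: C[8]=6 → dur=6, Σ=63 | A=compute:t8 B=idle [compute-only]

step 1: A=compute:t0 B=load:t1 [load-bound]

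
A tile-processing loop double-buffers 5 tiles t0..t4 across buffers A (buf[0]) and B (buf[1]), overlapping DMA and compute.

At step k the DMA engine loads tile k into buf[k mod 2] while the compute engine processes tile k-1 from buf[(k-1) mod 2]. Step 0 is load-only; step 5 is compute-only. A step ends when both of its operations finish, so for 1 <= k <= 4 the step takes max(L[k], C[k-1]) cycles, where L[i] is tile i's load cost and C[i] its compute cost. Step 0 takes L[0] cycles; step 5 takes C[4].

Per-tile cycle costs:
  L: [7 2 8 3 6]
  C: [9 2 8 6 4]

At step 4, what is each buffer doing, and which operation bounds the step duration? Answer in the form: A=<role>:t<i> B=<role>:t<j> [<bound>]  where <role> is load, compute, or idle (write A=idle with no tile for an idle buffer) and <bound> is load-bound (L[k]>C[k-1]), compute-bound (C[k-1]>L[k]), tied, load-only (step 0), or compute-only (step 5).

  0. 7=7c; end=7; A:t0 B:-
  1. max(2,9)=9c; end=16; A:t0 B:t1
  2. max(8,2)=8c; end=24; A:t2 B:t1
  3. max(3,8)=8c; end=32; A:t2 B:t3
  4. max(6,6)=6c; end=38; A:t4 B:t3
  5. 4=4c; end=42; A:t4 B:t3

step 4: A=load:t4 B=compute:t3 [tied]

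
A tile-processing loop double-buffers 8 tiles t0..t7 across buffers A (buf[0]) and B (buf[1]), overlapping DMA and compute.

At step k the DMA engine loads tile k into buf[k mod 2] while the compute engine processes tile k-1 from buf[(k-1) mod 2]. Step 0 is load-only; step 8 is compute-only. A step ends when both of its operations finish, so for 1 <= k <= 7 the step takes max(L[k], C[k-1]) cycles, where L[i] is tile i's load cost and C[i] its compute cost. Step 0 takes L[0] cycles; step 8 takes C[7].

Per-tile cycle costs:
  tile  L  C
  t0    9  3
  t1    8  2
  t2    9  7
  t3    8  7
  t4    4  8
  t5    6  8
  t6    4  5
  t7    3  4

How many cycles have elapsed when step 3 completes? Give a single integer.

  0. 9=9c; end=9; A:t0 B:-
  1. max(8,3)=8c; end=17; A:t0 B:t1
  2. max(9,2)=9c; end=26; A:t2 B:t1
  3. max(8,7)=8c; end=34; A:t2 B:t3
  4. max(4,7)=7c; end=41; A:t4 B:t3
  5. max(6,8)=8c; end=49; A:t4 B:t5
  6. max(4,8)=8c; end=57; A:t6 B:t5
  7. max(3,5)=5c; end=62; A:t6 B:t7
  8. 4=4c; end=66; A:t6 B:t7

end_cycle[3] = 34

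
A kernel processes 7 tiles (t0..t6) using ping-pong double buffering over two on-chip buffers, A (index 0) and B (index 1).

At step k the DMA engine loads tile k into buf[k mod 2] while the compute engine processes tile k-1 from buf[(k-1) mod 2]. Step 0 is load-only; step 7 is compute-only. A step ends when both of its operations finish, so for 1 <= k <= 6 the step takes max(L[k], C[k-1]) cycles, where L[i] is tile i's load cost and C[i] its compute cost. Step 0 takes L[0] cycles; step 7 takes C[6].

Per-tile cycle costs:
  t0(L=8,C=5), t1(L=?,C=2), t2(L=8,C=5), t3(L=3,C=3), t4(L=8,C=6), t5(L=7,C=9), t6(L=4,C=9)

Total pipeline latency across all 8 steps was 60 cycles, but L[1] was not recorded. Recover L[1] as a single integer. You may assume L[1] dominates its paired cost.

L[1] = 6

step 0 | dur = L[0]=8 = 8
step 1 | dur = max(L[1]=?, C[0]=5) = L[1]  (unknown; binding)
step 2 | dur = max(L[2]=8, C[1]=2) = 8
step 3 | dur = max(L[3]=3, C[2]=5) = 5
step 4 | dur = max(L[4]=8, C[3]=3) = 8
step 5 | dur = max(L[5]=7, C[4]=6) = 7
step 6 | dur = max(L[6]=4, C[5]=9) = 9
step 7 | dur = C[6]=9 = 9
sum of known step durations = 54
dur[1] = total - known = 60 - 54 = 6
L[1] is the binding max in step 1, so L[1] = dur[1] = 6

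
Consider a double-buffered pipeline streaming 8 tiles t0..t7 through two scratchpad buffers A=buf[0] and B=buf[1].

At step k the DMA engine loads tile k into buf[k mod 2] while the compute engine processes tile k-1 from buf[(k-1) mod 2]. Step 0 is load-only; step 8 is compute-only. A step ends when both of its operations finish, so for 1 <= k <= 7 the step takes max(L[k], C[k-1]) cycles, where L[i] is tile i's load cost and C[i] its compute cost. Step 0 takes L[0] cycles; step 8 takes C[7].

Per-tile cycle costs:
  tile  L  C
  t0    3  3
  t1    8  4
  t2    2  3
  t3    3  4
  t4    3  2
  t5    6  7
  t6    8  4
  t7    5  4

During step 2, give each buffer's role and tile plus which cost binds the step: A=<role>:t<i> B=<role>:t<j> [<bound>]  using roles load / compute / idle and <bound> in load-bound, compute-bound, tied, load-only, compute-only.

step 0: L[0]=3 → dur=3, Σ=3 | A=load:t0 B=idle [load-only]
step 1: L[1]=8 C[0]=3 → dur=8, Σ=11 | A=compute:t0 B=load:t1 [load-bound]
step 2: L[2]=2 C[1]=4 → dur=4, Σ=15 | A=load:t2 B=compute:t1 [compute-bound]
step 3: L[3]=3 C[2]=3 → dur=3, Σ=18 | A=compute:t2 B=load:t3 [tied]
step 4: L[4]=3 C[3]=4 → dur=4, Σ=22 | A=load:t4 B=compute:t3 [compute-bound]
step 5: L[5]=6 C[4]=2 → dur=6, Σ=28 | A=compute:t4 B=load:t5 [load-bound]
step 6: L[6]=8 C[5]=7 → dur=8, Σ=36 | A=load:t6 B=compute:t5 [load-bound]
step 7: L[7]=5 C[6]=4 → dur=5, Σ=41 | A=compute:t6 B=load:t7 [load-bound]
step 8: C[7]=4 → dur=4, Σ=45 | A=idle B=compute:t7 [compute-only]

step 2: A=load:t2 B=compute:t1 [compute-bound]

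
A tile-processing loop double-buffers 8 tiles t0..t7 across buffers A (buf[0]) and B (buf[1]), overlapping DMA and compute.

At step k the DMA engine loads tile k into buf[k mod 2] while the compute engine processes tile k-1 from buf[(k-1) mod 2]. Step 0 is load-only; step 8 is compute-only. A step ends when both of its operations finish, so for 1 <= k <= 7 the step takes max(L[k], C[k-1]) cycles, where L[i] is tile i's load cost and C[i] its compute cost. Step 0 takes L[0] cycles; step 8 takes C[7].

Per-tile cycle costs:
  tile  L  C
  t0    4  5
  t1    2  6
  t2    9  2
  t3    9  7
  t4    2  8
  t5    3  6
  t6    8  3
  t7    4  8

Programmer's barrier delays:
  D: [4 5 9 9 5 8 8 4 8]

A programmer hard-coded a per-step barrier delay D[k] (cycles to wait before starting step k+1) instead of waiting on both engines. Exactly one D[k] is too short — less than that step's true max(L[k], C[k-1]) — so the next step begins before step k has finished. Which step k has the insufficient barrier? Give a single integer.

[0] required=L[0]=4=4 vs D=4 ok
[1] required=max(L[1]=2,C[0]=5)=5 vs D=5 ok
[2] required=max(L[2]=9,C[1]=6)=9 vs D=9 ok
[3] required=max(L[3]=9,C[2]=2)=9 vs D=9 ok
[4] required=max(L[4]=2,C[3]=7)=7 vs D=5 SHORT
[5] required=max(L[5]=3,C[4]=8)=8 vs D=8 ok
[6] required=max(L[6]=8,C[5]=6)=8 vs D=8 ok
[7] required=max(L[7]=4,C[6]=3)=4 vs D=4 ok
[8] required=C[7]=8=8 vs D=8 ok

hazard at step 4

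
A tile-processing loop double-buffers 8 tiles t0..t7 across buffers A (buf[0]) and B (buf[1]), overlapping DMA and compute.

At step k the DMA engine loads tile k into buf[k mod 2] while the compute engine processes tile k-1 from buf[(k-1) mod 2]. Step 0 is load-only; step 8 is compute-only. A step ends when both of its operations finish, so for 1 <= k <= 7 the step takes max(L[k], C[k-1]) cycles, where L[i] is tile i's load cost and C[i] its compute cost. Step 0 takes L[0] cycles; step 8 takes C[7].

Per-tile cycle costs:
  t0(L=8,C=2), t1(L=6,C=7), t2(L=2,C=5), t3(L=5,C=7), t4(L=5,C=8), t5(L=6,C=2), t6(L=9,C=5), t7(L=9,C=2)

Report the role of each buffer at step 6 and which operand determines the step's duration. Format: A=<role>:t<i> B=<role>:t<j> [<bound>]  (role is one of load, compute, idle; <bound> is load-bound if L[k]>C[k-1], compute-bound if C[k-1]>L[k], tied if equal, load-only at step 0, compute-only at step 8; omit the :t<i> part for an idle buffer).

k=0 load=t0/8c comp=- wait=8 total=8
k=1 load=t1/6c comp=t0/2c wait=6 total=14
k=2 load=t2/2c comp=t1/7c wait=7 total=21
k=3 load=t3/5c comp=t2/5c wait=5 total=26
k=4 load=t4/5c comp=t3/7c wait=7 total=33
k=5 load=t5/6c comp=t4/8c wait=8 total=41
k=6 load=t6/9c comp=t5/2c wait=9 total=50
k=7 load=t7/9c comp=t6/5c wait=9 total=59
k=8 load=- comp=t7/2c wait=2 total=61

step 6: A=load:t6 B=compute:t5 [load-bound]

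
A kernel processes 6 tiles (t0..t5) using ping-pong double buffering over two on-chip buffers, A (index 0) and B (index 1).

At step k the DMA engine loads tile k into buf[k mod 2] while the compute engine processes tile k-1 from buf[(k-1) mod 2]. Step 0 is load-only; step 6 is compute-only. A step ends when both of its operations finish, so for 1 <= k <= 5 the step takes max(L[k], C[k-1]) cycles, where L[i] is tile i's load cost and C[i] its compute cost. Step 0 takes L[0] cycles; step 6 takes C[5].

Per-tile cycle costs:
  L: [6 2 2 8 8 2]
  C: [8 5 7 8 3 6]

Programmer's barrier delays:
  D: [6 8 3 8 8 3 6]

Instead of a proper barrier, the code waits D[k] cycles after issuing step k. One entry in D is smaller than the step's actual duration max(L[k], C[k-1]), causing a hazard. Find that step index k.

[0] required=L[0]=6=6 vs D=6 ok
[1] required=max(L[1]=2,C[0]=8)=8 vs D=8 ok
[2] required=max(L[2]=2,C[1]=5)=5 vs D=3 SHORT
[3] required=max(L[3]=8,C[2]=7)=8 vs D=8 ok
[4] required=max(L[4]=8,C[3]=8)=8 vs D=8 ok
[5] required=max(L[5]=2,C[4]=3)=3 vs D=3 ok
[6] required=C[5]=6=6 vs D=6 ok

hazard at step 2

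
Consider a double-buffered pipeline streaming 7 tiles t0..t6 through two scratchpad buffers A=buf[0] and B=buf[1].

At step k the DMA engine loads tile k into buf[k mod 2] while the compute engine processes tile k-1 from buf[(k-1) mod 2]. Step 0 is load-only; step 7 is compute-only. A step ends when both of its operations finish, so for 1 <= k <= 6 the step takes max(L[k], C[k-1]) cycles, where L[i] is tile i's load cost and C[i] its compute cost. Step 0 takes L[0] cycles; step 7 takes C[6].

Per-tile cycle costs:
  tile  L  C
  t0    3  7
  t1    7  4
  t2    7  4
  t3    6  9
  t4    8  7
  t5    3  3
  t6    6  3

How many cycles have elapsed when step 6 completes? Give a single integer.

k=0 load=t0/3c comp=- wait=3 total=3
k=1 load=t1/7c comp=t0/7c wait=7 total=10
k=2 load=t2/7c comp=t1/4c wait=7 total=17
k=3 load=t3/6c comp=t2/4c wait=6 total=23
k=4 load=t4/8c comp=t3/9c wait=9 total=32
k=5 load=t5/3c comp=t4/7c wait=7 total=39
k=6 load=t6/6c comp=t5/3c wait=6 total=45
k=7 load=- comp=t6/3c wait=3 total=48

end_cycle[6] = 45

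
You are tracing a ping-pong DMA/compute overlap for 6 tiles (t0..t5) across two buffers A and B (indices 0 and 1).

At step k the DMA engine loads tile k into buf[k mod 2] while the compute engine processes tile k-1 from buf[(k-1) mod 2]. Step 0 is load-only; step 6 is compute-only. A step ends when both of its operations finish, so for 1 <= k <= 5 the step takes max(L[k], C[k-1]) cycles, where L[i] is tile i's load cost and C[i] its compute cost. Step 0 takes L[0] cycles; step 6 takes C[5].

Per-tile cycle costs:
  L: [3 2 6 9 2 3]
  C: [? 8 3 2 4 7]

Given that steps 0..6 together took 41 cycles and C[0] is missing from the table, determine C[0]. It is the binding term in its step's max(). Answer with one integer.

C[0] = 8

step 0: dur = L[0]=3 = 3
step 1: dur = max(L[1]=2, C[0]=?) = C[0]  (unknown; binding)
step 2: dur = max(L[2]=6, C[1]=8) = 8
step 3: dur = max(L[3]=9, C[2]=3) = 9
step 4: dur = max(L[4]=2, C[3]=2) = 2
step 5: dur = max(L[5]=3, C[4]=4) = 4
step 6: dur = C[5]=7 = 7
sum of known step durations = 33
dur[1] = total - known = 41 - 33 = 8
C[0] is the binding max in step 1, so C[0] = dur[1] = 8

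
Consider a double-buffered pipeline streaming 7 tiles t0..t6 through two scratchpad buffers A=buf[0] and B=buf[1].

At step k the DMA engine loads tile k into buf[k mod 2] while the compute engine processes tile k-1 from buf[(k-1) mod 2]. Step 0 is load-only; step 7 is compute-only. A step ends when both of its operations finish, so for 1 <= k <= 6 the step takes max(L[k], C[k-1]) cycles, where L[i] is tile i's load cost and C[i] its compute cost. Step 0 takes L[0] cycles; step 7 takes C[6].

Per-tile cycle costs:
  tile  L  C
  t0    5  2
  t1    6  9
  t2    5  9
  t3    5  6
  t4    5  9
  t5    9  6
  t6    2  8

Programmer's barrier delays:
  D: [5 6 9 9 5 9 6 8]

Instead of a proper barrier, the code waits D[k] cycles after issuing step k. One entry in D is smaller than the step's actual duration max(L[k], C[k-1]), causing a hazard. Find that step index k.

hazard at step 4

k=0 barrier L[0]=5→5c, D[0]=5 ok
k=1 barrier max(L[1]=6,C[0]=2)→6c, D[1]=6 ok
k=2 barrier max(L[2]=5,C[1]=9)→9c, D[2]=9 ok
k=3 barrier max(L[3]=5,C[2]=9)→9c, D[3]=9 ok
k=4 barrier max(L[4]=5,C[3]=6)→6c, D[4]=5 SHORT
k=5 barrier max(L[5]=9,C[4]=9)→9c, D[5]=9 ok
k=6 barrier max(L[6]=2,C[5]=6)→6c, D[6]=6 ok
k=7 barrier C[6]=8→8c, D[7]=8 ok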